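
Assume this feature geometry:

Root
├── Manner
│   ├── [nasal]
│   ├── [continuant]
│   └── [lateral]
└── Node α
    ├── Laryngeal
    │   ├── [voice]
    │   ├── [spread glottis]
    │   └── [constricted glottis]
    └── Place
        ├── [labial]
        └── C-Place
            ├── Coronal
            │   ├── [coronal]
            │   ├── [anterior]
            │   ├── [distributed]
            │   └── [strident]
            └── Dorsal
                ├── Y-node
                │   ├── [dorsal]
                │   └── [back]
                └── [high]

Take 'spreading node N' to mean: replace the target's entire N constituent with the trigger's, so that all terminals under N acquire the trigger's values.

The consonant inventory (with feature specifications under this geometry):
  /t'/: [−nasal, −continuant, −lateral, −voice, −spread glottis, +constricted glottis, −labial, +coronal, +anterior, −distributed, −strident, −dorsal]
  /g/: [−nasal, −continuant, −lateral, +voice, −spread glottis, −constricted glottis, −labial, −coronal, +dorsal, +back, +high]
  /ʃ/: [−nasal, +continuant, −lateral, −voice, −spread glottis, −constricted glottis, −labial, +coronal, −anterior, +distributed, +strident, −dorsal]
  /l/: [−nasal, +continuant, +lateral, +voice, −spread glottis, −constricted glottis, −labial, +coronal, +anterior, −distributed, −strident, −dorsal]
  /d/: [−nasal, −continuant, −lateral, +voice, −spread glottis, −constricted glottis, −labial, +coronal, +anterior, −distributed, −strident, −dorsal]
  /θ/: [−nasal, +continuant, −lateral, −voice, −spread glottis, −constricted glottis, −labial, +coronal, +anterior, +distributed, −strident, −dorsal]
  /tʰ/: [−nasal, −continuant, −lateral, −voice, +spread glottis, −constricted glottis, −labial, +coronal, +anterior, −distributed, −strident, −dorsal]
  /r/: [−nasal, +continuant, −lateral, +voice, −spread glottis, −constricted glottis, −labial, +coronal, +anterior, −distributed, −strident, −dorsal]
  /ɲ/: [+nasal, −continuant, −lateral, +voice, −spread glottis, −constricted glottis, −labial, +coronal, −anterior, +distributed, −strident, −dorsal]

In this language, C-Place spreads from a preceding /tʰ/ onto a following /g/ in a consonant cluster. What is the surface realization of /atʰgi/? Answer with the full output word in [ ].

Terminals under C-Place in this geometry: [coronal], [anterior], [distributed], [strident], [dorsal], [back], [high].
The target acquires /tʰ/'s values for everything under C-Place — [+coronal], [+anterior], [−distributed], [−strident], [−dorsal] — while keeping its own [nasal], [continuant], [lateral], ….
Among the inventory, only /d/ has exactly this specification, giving the surface form [atʰdi].

[atʰdi]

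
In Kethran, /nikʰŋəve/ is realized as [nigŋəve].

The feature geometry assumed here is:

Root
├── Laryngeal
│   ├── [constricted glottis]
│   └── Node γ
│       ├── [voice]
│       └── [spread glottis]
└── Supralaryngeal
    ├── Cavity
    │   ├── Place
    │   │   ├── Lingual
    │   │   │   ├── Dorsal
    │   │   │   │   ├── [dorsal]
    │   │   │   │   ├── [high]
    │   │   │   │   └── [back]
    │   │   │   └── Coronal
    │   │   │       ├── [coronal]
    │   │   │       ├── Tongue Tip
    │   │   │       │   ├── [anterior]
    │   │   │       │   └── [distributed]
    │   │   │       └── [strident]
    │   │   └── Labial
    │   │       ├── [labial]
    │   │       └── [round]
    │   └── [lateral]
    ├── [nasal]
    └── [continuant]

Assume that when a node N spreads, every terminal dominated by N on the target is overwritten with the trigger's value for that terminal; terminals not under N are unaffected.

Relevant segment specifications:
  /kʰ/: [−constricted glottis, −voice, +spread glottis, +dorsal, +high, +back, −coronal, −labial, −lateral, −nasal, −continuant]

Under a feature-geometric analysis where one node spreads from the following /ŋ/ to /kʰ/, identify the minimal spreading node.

Node γ

Comparing /kʰ/ with its surface form [g], the features that change are [voice], [spread glottis].
In this geometry the lowest node dominating all of them is Node γ: every daughter of Node γ dominates only a proper subset, so no lower node suffices.
Spreading Node γ from /ŋ/ overwrites each of those terminals with /ŋ/'s values, yielding exactly [g].
[nasal], a feature on which the two segments disagree outside Node γ, is unchanged — nothing dominating it spread, and Node γ is the minimal sufficient constituent.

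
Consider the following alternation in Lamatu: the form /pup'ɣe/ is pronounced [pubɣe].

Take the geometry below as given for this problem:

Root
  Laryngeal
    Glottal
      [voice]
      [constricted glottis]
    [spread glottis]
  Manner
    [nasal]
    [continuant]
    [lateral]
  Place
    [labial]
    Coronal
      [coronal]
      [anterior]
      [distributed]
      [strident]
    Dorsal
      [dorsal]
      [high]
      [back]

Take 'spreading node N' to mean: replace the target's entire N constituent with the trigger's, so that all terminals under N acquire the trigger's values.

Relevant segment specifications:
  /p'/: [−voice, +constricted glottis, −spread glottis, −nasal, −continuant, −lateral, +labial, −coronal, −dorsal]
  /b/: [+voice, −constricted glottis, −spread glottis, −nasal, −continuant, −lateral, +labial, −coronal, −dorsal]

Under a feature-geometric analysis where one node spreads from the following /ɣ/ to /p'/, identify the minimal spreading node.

The alternation /p'/ → [b] changes [voice], [constricted glottis] and nothing else.
Tracing each changed feature up the tree, the paths first meet at Glottal; any lower node misses at least one of them.
Delinking /p'/'s Glottal and associating /ɣ/'s Glottal gives precisely the feature bundle of [b].
Features on which the two segments disagree outside Glottal, such as [dorsal], [continuant], are unchanged — nothing dominating them spread, and Glottal is the minimal sufficient constituent.

Glottal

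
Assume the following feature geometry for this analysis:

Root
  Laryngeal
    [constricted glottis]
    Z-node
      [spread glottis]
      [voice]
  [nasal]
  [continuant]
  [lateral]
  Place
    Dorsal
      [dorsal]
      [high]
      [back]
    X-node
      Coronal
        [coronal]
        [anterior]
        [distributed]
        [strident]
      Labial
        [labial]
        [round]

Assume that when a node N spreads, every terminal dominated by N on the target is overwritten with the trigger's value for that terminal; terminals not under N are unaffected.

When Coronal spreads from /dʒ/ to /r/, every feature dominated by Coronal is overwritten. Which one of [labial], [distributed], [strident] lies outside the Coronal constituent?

The terminals dominated by Coronal are [coronal], [anterior], [distributed], [strident].
Of the listed options, [strident], [distributed] are among these and would be overwritten by spreading Coronal.
[labial] attaches under Labial, not under Coronal, so /r/ retains its own value for [labial].

[labial]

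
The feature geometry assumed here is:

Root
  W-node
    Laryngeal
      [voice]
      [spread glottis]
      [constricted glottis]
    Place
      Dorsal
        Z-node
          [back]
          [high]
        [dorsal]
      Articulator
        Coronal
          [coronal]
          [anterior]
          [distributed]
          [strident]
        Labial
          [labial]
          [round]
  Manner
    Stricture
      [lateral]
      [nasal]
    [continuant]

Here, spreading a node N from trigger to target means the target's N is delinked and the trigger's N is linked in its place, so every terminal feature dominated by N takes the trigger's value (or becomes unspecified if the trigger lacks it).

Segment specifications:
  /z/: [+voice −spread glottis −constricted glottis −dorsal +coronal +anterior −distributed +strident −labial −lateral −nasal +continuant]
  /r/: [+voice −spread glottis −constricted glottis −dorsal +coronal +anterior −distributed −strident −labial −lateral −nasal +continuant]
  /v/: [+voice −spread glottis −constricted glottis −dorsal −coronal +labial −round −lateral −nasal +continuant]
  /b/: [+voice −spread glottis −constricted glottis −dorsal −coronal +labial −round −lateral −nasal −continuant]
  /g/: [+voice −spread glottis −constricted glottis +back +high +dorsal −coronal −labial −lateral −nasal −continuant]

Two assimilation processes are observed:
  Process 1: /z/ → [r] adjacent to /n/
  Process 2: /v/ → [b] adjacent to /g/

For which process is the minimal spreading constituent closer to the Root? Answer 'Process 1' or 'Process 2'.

Process 1 alters [strident]; the lowest dominating node is [strident] (depth 5 from Root).
Process 2 alters [continuant]; the lowest dominating node is [continuant] (depth 2 from Root).
[continuant] (depth 2) sits above [strident] (depth 5), making Process 2 the one with the higher spreading node.

Process 2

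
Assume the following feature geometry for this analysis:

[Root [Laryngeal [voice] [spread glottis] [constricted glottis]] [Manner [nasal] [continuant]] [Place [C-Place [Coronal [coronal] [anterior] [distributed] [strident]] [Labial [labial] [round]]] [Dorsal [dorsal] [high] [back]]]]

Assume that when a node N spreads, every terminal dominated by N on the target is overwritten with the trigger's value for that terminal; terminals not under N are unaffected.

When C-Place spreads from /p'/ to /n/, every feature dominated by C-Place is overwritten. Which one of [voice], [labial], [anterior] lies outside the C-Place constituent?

C-Place dominates exactly [coronal], [anterior], [distributed], [strident], [labial], [round].
[anterior], [labial] all lie under C-Place, so they are overwritten when C-Place spreads.
But [voice] is a dependent of Laryngeal, outside C-Place; it is therefore untouched by the spreading.

[voice]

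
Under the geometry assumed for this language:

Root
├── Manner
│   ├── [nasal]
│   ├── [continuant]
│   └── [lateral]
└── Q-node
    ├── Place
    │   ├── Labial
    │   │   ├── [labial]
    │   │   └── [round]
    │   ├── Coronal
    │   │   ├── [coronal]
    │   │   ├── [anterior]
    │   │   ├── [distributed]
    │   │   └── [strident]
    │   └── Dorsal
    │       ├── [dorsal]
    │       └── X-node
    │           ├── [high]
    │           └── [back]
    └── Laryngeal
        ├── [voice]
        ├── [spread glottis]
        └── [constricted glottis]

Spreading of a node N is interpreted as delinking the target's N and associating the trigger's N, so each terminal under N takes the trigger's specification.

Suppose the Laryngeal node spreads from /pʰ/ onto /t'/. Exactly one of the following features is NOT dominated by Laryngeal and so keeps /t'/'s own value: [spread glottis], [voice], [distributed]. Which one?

[distributed]

Laryngeal dominates exactly [voice], [spread glottis], [constricted glottis].
[voice], [spread glottis] all lie under Laryngeal, so they are overwritten when Laryngeal spreads.
But [distributed] is a dependent of Coronal, outside Laryngeal; it is therefore untouched by the spreading.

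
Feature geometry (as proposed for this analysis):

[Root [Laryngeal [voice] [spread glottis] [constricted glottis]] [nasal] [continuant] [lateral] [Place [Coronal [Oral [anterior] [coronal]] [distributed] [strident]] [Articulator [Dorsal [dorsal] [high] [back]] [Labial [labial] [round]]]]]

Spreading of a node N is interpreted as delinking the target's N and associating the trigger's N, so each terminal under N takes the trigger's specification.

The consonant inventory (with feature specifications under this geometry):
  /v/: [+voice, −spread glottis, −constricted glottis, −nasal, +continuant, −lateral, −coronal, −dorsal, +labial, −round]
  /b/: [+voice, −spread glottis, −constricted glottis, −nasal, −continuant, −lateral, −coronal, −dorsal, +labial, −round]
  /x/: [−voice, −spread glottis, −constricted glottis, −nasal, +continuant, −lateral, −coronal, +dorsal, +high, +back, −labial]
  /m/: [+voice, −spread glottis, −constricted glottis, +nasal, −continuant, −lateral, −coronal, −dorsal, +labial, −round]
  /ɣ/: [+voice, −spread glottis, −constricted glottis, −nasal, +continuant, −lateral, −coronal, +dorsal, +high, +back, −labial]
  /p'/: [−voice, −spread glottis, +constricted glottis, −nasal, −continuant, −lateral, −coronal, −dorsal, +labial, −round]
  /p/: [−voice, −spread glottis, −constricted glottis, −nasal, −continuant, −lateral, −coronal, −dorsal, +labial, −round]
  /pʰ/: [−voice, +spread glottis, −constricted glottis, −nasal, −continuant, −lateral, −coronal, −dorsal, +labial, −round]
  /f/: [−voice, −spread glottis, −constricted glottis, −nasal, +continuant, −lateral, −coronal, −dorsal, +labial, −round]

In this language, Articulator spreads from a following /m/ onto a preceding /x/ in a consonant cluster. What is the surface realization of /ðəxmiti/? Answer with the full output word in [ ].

Articulator immediately or transitively dominates [dorsal], [high], [back], [labial], [round].
The target acquires /m/'s values for everything under Articulator — [−dorsal], [+labial], [−round] — while keeping its own [voice], [spread glottis], [constricted glottis], ….
This feature bundle is that of [f], so /ðəxmiti/ surfaces as [ðəfmiti].

[ðəfmiti]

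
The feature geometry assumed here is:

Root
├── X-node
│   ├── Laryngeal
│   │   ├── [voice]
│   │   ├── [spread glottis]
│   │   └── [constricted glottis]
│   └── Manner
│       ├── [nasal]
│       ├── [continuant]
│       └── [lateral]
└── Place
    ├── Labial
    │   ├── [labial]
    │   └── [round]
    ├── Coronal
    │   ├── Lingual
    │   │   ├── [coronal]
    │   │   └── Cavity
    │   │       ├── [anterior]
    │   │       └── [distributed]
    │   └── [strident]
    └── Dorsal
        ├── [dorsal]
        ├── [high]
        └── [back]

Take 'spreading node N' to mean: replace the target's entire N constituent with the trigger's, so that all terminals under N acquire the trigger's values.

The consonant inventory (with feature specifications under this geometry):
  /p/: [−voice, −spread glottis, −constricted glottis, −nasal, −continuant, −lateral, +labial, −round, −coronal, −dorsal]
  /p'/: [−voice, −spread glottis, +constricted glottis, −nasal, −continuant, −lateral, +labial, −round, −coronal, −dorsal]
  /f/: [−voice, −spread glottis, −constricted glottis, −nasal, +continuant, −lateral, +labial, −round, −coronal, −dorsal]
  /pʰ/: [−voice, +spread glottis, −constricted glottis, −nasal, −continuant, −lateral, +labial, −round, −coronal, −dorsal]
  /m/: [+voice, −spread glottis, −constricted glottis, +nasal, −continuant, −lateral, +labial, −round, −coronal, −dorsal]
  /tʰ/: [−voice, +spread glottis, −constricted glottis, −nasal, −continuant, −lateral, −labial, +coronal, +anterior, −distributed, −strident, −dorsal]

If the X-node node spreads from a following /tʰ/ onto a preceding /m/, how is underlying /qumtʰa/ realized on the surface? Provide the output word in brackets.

X-node immediately or transitively dominates [voice], [spread glottis], [constricted glottis], [nasal], [continuant], [lateral].
The target acquires /tʰ/'s values for everything under X-node — [−voice], [+spread glottis], [−constricted glottis], [−nasal], [−continuant], [−lateral] — while keeping its own [labial], [round], [coronal], ….
Among the inventory, only /pʰ/ has exactly this specification, giving the surface form [qupʰtʰa].

[qupʰtʰa]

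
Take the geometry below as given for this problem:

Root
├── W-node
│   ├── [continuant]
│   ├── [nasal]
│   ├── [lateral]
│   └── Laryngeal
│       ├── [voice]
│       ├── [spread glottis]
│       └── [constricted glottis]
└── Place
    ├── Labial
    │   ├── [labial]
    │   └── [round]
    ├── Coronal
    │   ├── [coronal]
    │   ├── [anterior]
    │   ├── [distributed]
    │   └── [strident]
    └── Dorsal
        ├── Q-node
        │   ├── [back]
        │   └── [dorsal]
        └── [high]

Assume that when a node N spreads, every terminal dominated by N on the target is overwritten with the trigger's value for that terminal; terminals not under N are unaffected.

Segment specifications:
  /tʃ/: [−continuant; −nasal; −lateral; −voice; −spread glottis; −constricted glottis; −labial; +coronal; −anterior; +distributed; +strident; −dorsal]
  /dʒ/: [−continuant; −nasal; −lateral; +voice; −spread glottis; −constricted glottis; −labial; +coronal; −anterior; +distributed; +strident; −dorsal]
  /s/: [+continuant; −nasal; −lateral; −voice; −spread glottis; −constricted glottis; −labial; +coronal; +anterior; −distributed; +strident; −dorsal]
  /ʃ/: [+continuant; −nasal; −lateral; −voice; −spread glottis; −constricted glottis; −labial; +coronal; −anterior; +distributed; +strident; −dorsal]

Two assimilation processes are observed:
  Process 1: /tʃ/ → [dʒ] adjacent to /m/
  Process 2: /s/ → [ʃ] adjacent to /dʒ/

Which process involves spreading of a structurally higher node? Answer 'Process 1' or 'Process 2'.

Process 2

Process 1 alters [voice]; the lowest dominating node is [voice] (depth 3 from Root).
Process 2 alters [anterior], [distributed]; the lowest common ancestor is Coronal (depth 2 from Root).
Coronal (depth 2) sits above [voice] (depth 3), making Process 2 the one with the higher spreading node.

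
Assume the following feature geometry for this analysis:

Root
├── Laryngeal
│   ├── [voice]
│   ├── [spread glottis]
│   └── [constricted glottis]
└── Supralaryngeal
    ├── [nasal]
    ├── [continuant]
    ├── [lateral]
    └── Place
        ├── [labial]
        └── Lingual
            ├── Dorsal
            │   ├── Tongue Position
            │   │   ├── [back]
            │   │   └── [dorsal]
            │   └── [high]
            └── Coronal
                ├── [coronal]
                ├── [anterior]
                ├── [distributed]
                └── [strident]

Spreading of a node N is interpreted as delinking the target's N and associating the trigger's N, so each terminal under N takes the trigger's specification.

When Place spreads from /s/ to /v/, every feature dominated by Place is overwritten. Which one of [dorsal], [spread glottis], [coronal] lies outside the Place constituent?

Under this geometry, Place contains [labial], [back], [dorsal], [high], [coronal], [anterior], [distributed], [strident].
Of the listed options, [coronal], [dorsal] are among these and would be overwritten by spreading Place.
But [spread glottis] is a dependent of Laryngeal, outside Place; it is therefore untouched by the spreading.

[spread glottis]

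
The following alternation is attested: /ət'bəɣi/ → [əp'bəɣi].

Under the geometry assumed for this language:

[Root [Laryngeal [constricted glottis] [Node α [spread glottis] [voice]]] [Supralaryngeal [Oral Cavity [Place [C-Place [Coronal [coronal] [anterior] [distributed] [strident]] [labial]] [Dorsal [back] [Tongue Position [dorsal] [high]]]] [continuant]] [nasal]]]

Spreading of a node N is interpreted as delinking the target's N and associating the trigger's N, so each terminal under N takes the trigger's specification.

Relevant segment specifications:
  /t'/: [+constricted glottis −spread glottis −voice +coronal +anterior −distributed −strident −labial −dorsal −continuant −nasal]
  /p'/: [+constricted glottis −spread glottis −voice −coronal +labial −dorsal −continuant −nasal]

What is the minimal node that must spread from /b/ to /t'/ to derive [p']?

C-Place

Comparing /t'/ with its surface form [p'], the features that change are [labial], [coronal], [anterior], [distributed], [strident].
The smallest constituent containing every changed terminal is C-Place — each of its daughters lacks at least one of the affected features.
Delinking /t'/'s C-Place and associating /b/'s C-Place gives precisely the feature bundle of [p'].
Features on which the two segments disagree outside C-Place, such as [voice], [constricted glottis], are unchanged — nothing dominating them spread, and C-Place is the minimal sufficient constituent.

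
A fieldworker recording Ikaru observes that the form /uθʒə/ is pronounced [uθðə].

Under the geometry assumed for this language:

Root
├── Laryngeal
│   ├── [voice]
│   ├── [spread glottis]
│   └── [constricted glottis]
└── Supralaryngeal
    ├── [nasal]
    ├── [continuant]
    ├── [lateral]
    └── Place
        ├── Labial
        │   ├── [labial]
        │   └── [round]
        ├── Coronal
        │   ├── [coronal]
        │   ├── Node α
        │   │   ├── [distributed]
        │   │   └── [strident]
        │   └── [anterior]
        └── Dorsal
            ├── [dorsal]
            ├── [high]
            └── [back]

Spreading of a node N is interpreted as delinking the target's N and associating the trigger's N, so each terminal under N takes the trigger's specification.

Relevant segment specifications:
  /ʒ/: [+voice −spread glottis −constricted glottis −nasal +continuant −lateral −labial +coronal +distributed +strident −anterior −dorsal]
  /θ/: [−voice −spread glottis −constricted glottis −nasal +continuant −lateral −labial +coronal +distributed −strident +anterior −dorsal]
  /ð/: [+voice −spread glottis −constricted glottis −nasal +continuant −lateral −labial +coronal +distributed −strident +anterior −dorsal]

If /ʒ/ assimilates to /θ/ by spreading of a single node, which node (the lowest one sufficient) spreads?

Feature comparison: [anterior], [strident] differ between /ʒ/ and [ð]; the remaining terminals match.
The smallest constituent containing every changed terminal is Coronal — each of its daughters lacks at least one of the affected features.
Spreading Coronal from /θ/ overwrites each of those terminals with /θ/'s values, yielding exactly [ð].
[voice], a feature on which the two segments disagree outside Coronal, is unchanged — nothing dominating it spread, and Coronal is the minimal sufficient constituent.

Coronal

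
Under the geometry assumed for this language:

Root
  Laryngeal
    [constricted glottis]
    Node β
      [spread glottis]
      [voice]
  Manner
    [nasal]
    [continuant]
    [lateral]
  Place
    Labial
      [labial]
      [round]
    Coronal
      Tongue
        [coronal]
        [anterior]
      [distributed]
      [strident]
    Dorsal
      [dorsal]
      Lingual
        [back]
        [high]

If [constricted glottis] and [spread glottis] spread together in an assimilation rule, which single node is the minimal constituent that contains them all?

[constricted glottis] is immediately dominated by Laryngeal.
[spread glottis] is immediately dominated by Node β.
These paths first converge at Laryngeal; no daughter of Laryngeal dominates all 2 features, so Laryngeal is the minimal constituent.

Laryngeal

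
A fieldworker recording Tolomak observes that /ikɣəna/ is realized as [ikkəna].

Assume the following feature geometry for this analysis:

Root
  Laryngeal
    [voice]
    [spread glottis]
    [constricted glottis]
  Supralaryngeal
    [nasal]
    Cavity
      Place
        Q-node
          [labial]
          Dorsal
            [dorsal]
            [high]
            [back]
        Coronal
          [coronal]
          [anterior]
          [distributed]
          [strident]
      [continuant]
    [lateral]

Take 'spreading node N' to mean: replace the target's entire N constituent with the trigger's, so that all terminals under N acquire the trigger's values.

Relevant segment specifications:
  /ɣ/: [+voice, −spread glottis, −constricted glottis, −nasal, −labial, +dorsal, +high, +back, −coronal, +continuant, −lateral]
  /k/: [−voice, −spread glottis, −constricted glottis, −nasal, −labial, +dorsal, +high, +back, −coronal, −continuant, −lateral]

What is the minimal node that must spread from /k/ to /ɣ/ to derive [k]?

Root

/ɣ/ and [k] differ in [voice], [continuant]; every other specified feature is identical.
These terminals are all dominated by Root, and no proper subconstituent of Root covers them all; Root is their lowest common ancestor.
Spreading Root from /k/ overwrites each of those terminals with /k/'s values, yielding exactly [k].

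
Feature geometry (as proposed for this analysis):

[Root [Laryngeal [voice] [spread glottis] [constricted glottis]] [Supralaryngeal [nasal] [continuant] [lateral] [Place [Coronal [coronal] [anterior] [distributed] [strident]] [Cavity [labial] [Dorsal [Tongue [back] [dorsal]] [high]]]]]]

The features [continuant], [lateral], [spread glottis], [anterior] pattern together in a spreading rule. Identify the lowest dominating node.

Root

[continuant]: Root → Supralaryngeal → [continuant].
[lateral]: Root → Supralaryngeal → [lateral].
[spread glottis]: Root → Laryngeal → [spread glottis].
[anterior]: Root → Supralaryngeal → Place → Coronal → [anterior].
Root is the lowest common ancestor — every listed feature sits under it, and no single subconstituent of Root covers them all.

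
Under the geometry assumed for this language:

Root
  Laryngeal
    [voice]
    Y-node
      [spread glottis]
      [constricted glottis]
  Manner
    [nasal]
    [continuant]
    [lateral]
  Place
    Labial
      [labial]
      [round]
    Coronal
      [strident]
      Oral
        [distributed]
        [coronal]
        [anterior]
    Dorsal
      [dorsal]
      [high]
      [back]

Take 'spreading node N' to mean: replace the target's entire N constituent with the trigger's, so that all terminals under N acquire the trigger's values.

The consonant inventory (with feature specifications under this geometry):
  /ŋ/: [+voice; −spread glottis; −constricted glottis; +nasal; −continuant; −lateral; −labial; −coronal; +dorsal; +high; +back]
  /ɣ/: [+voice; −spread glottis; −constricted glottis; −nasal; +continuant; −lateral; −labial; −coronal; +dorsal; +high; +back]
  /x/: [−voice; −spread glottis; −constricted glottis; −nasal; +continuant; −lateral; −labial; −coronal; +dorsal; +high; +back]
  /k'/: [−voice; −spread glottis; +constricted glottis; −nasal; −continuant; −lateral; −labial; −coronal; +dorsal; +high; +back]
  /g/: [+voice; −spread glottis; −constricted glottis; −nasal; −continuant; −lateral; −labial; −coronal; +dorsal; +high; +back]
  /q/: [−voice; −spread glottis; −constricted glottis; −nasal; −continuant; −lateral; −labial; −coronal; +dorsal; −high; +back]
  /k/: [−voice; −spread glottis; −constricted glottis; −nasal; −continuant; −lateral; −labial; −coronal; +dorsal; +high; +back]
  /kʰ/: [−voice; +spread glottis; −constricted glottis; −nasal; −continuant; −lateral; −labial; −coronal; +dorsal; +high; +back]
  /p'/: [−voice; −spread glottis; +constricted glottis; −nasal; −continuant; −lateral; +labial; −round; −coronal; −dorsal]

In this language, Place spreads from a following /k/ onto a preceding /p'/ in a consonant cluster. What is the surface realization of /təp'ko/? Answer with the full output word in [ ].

[tək'ko]

Terminals under Place in this geometry: [labial], [round], [strident], [distributed], [coronal], [anterior], [dorsal], [high], [back].
The target acquires /k/'s values for everything under Place — [−labial], [−coronal], [+dorsal], [+high], [+back] — while keeping its own [voice], [spread glottis], [constricted glottis], ….
Among the inventory, only /k'/ has exactly this specification, giving the surface form [tək'ko].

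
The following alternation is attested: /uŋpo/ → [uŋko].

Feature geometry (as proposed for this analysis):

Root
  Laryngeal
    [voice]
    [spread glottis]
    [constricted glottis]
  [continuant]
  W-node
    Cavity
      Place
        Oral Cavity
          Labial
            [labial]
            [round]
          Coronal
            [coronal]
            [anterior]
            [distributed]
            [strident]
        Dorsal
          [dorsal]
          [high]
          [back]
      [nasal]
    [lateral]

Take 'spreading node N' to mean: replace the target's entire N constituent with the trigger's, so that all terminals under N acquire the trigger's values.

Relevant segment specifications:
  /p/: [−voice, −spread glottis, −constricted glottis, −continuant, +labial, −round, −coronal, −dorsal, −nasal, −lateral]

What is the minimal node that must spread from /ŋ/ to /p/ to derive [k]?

/p/ and [k] differ in [labial], [round], [dorsal], [high], [back]; every other specified feature is identical.
In this geometry the lowest node dominating all of them is Place: every daughter of Place dominates only a proper subset, so no lower node suffices.
If Place spreads, every terminal under it takes /ŋ/'s value, producing [k] as observed.
Since [nasal] is preserved even though /ŋ/ disagrees there, no node above Place spread.

Place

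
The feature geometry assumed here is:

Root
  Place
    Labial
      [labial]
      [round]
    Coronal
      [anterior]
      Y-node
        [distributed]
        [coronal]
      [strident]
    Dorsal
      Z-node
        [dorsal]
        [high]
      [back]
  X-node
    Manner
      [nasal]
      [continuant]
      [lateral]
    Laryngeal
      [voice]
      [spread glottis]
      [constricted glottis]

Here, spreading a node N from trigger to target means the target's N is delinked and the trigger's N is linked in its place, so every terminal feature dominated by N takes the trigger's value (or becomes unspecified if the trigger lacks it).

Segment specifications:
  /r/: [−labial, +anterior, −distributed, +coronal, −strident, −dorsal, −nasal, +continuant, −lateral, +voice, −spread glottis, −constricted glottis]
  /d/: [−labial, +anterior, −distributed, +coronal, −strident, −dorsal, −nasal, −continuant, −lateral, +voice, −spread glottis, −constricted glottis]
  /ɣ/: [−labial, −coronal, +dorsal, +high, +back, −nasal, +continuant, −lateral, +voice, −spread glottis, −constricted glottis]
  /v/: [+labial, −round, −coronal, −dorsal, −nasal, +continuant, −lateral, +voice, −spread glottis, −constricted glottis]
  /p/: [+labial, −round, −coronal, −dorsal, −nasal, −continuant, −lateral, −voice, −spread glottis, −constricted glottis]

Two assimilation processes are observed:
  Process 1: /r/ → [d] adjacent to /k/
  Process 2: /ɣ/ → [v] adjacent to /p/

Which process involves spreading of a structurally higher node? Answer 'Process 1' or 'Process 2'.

Process 2

In Process 1, [continuant] changes, so the minimal spreading node is [continuant] at depth 3.
Process 2: the features that change are [labial], [round], [dorsal], [high], [back]; the minimal node is Place (depth 1).
Depth 1 < depth 3; Process 2 involves the structurally higher constituent Place.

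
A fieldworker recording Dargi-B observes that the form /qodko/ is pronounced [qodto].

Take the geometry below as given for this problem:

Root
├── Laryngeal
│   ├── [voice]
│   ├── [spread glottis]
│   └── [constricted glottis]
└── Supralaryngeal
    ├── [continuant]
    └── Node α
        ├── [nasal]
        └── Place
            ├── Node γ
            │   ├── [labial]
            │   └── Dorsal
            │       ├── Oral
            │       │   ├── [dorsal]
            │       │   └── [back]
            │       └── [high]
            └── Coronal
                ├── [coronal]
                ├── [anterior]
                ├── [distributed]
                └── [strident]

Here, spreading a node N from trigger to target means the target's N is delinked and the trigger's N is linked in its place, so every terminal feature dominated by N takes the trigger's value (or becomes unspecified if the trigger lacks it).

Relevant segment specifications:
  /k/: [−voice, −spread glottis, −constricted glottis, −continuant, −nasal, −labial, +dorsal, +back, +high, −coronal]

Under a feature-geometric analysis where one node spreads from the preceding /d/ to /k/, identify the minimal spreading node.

Place

/k/ and [t] differ in [coronal], [anterior], [distributed], [strident], [dorsal], [high], [back]; every other specified feature is identical.
The smallest constituent containing every changed terminal is Place — each of its daughters lacks at least one of the affected features.
Spreading Place from /d/ overwrites each of those terminals with /d/'s values, yielding exactly [t].
[voice], a feature on which the two segments disagree outside Place, is unchanged — nothing dominating it spread, and Place is the minimal sufficient constituent.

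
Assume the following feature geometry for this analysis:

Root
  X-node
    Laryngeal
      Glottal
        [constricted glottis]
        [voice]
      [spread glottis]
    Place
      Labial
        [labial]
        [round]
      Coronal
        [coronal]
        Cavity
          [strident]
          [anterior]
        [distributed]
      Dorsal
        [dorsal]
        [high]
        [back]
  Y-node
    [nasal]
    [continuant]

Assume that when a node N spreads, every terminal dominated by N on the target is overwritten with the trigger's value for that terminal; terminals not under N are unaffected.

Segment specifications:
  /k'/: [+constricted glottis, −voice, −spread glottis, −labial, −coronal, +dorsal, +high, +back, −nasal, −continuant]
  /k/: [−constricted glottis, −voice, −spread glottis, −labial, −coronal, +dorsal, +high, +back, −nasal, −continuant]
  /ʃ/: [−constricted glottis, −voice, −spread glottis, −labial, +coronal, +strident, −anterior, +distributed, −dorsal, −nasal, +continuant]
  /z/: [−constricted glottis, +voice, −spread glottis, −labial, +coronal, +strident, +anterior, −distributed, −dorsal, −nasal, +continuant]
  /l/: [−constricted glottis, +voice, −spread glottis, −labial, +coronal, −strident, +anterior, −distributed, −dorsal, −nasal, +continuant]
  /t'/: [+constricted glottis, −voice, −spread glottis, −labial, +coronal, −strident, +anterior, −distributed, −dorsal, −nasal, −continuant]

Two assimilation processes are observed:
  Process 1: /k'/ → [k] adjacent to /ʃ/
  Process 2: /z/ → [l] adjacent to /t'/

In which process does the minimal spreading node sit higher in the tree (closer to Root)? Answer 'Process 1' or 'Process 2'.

Process 1

Process 1: the feature that changes is [constricted glottis]; the minimal node is [constricted glottis] (depth 4).
Process 2 alters [strident]; the lowest dominating node is [strident] (depth 5 from Root).
[constricted glottis] is closer to Root than [strident], so Process 1 spreads the higher node.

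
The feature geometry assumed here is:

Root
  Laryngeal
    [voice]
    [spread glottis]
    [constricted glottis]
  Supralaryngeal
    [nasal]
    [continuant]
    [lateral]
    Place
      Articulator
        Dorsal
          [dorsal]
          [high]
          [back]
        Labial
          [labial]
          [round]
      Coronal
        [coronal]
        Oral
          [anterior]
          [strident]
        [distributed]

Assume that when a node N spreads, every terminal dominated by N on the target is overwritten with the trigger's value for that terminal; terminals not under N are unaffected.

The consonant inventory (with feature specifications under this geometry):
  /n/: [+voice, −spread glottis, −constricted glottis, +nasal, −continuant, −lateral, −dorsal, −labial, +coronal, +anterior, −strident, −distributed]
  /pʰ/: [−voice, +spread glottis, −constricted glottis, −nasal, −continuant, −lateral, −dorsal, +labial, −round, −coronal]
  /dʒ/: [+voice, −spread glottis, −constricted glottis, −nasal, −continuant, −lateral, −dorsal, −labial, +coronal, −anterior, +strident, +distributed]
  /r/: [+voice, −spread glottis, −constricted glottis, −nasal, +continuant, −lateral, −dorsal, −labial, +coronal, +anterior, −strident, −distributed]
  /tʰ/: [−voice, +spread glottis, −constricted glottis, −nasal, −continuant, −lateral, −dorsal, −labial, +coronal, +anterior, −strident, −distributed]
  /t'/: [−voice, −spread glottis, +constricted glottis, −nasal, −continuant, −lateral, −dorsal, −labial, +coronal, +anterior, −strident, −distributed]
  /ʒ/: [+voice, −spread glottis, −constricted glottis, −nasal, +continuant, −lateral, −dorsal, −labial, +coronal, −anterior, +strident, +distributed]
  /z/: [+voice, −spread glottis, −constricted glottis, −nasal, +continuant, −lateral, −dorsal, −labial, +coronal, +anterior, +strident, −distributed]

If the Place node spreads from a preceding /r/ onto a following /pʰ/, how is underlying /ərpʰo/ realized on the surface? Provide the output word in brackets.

[ərtʰo]

Terminals under Place in this geometry: [dorsal], [high], [back], [labial], [round], [coronal], [anterior], [strident], [distributed].
The target acquires /r/'s values for everything under Place — [−dorsal], [−labial], [+coronal], [+anterior], [−strident], [−distributed] — while keeping its own [voice], [spread glottis], [constricted glottis], ….
The resulting bundle matches /tʰ/ in the inventory; substituting it for /pʰ/ gives [ərtʰo].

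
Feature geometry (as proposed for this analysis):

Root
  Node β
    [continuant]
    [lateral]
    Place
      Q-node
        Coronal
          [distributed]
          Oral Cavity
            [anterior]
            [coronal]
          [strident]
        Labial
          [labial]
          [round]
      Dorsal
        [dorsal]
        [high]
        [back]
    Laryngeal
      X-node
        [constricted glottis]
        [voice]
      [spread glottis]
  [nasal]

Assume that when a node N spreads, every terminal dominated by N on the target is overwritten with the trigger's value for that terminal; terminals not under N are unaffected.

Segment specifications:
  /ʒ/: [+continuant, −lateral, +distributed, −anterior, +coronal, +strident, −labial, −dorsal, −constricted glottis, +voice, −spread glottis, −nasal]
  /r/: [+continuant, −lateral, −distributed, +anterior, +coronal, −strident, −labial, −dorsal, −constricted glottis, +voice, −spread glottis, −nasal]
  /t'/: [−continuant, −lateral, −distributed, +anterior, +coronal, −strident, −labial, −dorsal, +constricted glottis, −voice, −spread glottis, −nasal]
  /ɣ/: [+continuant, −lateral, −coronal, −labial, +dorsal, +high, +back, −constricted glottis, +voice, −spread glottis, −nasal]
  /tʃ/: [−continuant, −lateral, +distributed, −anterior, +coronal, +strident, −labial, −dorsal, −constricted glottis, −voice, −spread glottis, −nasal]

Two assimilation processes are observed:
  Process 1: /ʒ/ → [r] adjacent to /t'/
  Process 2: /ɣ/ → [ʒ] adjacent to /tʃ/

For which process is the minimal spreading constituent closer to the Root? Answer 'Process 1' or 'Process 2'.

Process 1 alters [anterior], [distributed], [strident]; the lowest common ancestor is Coronal (depth 4 from Root).
Process 2: the features that change are [coronal], [anterior], [distributed], [strident], [dorsal], [high], [back]; the minimal node is Place (depth 2).
Place (depth 2) sits above Coronal (depth 4), making Process 2 the one with the higher spreading node.

Process 2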